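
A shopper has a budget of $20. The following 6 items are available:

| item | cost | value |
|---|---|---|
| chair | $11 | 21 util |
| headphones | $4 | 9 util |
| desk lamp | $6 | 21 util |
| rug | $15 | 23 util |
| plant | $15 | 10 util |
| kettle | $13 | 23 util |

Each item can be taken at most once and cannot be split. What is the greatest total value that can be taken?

44 util

Check high-value combinations within $20:
- desk lamp+kettle: cost 6+13=19, value 21+23=44
- chair+desk lamp: cost 11+6=17, value 21+21=42
- headphones+kettle: cost 4+13=17, value 9+23=32
Best: 44 util.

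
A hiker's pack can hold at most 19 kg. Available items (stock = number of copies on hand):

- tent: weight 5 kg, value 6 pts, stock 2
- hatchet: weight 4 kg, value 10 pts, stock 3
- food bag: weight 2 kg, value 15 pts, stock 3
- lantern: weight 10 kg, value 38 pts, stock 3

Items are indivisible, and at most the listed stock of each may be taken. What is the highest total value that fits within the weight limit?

Best selections within weight 19 and stock limits:
- 3×food bag + 1×lantern: weight 16, value 83
- 1×hatchet + 2×food bag + 1×lantern: weight 18, value 78
Best: 83 pts.

83 pts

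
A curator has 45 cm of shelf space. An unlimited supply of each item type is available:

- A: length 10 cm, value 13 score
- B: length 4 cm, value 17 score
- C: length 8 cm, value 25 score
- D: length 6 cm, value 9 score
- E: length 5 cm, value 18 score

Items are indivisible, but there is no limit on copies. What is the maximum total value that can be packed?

Best value-per-unit is B at 17/4; filling with it alone gives 11×17 = 187.
Optimal mix: 10×B + 1×E → length 45, value 188.

188 score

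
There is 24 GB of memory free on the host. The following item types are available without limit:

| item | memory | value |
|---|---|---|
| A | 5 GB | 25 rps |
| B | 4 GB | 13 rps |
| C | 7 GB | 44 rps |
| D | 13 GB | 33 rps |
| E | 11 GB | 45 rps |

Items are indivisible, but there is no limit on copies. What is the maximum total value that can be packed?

138 rps

Best value-per-unit is C at 44/7; filling with it alone gives 3×44 = 132.
Optimal mix: 2×A + 2×C → memory 24, value 138.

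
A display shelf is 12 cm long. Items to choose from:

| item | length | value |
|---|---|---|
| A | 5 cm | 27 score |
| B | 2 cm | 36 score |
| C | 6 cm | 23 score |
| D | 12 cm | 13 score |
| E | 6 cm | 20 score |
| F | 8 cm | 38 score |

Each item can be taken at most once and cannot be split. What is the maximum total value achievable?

Check high-value combinations within 12 cm:
- B+F: length 2+8=10, value 36+38=74
- A+B: length 5+2=7, value 27+36=63
- B+C: length 2+6=8, value 36+23=59
- B+E: length 2+6=8, value 36+20=56
- A+C: length 5+6=11, value 27+23=50
Best: 74 score.

74 score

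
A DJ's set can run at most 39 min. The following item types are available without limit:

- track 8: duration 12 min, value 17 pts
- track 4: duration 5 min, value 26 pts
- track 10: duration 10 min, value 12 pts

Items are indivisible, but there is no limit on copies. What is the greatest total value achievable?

182 pts

Best value-per-unit is track 4 at 26/5, and filling with it alone uses duration 7×5=35. No mix of the others beats 7×26 = 182.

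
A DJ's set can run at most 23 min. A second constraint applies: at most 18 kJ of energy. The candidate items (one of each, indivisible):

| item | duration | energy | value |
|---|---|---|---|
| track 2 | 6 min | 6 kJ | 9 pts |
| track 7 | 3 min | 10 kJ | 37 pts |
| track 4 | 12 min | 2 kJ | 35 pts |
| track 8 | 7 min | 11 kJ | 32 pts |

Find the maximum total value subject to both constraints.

Feasible sets respecting both limits:
- track 2+track 7+track 4: duration 21, energy 18, value 81
- track 7+track 4: duration 15, energy 12, value 72
- track 4+track 8: duration 19, energy 13, value 67
- track 2+track 7: duration 9, energy 16, value 46
Best: 81 pts.

81 pts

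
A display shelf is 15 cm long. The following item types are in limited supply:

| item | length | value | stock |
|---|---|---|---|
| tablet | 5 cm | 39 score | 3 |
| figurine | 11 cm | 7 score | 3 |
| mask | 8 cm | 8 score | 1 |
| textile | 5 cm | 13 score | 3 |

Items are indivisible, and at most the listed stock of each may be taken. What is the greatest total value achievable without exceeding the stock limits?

117 score

Best selections within length 15 and stock limits:
- 3×tablet: length 15, value 117
- 2×tablet + 1×textile: length 15, value 91
Best: 117 score.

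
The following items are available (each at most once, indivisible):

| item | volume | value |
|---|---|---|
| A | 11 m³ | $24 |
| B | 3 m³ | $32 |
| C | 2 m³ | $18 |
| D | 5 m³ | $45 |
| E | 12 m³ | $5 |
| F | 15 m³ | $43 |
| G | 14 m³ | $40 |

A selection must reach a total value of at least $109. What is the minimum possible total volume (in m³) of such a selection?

21

Subsets with value ≥ 109, sorted by total volume:
- A+B+C+D: volume 21, value 119
- B+D+G: volume 22, value 117
- B+D+F: volume 23, value 120
- B+C+D+G: volume 24, value 135
Minimum volume: 21 m³.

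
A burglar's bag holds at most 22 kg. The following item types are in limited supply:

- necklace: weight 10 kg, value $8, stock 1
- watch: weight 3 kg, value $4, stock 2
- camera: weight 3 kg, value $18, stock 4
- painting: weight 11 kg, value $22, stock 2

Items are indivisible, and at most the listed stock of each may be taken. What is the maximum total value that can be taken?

$80

Top feasible selections:
- 2×watch + 4×camera: weight 18, value 80
- 1×necklace + 4×camera: weight 22, value 80
Best: $80.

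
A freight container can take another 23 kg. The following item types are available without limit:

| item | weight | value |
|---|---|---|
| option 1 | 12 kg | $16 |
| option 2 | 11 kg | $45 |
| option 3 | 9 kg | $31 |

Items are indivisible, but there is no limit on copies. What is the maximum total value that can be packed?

$90

Best value-per-unit is option 2 at 45/11, and filling with it alone uses weight 2×11=22. No mix of the others beats 2×45 = 90.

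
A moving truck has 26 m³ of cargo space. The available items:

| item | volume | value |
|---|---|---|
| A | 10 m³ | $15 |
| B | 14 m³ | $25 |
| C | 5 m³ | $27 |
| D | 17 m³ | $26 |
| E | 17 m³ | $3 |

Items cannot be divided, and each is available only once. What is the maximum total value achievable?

This is a 0/1 knapsack; check combinations near the capacity.
- C+D: volume 5+17=22, value 27+26=53
- B+C: volume 14+5=19, value 25+27=52
- A+C: volume 10+5=15, value 15+27=42
Best: $53.

$53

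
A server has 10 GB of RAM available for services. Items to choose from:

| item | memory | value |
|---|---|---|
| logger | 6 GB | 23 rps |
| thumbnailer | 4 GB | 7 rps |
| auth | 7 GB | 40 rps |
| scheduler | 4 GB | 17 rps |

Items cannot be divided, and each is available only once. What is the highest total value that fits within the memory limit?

Check high-value combinations within 10 GB:
- auth: memory 7, value 40
- logger+scheduler: memory 6+4=10, value 23+17=40
- logger+thumbnailer: memory 6+4=10, value 23+7=30
Best: 40 rps.

40 rps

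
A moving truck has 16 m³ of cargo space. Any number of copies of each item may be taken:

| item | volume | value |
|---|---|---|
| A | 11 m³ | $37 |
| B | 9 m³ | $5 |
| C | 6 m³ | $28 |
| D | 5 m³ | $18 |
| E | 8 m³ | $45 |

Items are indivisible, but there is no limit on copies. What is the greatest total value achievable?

Best value-per-unit is E at 45/8, and filling with it alone uses volume 2×8=16. No mix of the others beats 2×45 = 90.

$90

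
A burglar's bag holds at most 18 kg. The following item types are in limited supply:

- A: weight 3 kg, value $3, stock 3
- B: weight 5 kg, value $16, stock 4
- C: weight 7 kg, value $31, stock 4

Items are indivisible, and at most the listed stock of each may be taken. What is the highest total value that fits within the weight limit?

$65

Best selections within weight 18 and stock limits:
- 1×A + 2×C: weight 17, value 65
- 2×B + 1×C: weight 17, value 63
- 2×C: weight 14, value 62
Best: $65.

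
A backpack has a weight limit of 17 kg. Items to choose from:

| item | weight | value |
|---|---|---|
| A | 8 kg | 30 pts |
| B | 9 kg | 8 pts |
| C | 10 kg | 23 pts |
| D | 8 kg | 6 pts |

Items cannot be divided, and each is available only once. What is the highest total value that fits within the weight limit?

This is a 0/1 knapsack; check combinations near the capacity.
- A+B: weight 8+9=17, value 30+8=38
- A+D: weight 8+8=16, value 30+6=36
- A: weight 8, value 30
- C: weight 10, value 23
Best: 38 pts.

38 pts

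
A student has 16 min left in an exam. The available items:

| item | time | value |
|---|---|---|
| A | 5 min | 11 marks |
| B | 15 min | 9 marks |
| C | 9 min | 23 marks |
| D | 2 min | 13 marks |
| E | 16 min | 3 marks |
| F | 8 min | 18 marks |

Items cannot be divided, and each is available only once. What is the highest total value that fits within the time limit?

Check high-value combinations within 16 min:
- A+C+D: time 5+9+2=16, value 11+23+13=47
- A+D+F: time 5+2+8=15, value 11+13+18=42
- C+D: time 9+2=11, value 23+13=36
- A+C: time 5+9=14, value 11+23=34
- D+F: time 2+8=10, value 13+18=31
Best: 47 marks.

47 marks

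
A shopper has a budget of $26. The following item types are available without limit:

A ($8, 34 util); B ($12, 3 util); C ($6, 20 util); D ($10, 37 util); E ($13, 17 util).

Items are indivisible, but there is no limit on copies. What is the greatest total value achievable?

Best value-per-unit is A at 34/8; filling with it alone gives 3×34 = 102.
Optimal mix: 2×A + 1×D → cost 26, value 105.

105 util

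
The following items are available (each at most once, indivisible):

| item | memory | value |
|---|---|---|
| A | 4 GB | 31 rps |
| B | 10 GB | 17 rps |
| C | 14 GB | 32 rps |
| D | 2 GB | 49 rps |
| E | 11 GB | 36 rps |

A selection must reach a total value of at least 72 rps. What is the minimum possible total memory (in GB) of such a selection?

6

Subsets with value ≥ 72, sorted by total memory:
- A+D: memory 6, value 80
- D+E: memory 13, value 85
Minimum memory: 6 GB.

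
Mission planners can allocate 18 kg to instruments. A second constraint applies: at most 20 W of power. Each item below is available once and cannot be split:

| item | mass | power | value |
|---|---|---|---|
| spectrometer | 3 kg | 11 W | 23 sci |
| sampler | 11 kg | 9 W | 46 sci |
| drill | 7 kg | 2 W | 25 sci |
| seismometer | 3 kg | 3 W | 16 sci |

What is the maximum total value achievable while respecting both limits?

Feasible sets respecting both limits:
- sampler+drill: mass 18, power 11, value 71
- spectrometer+sampler: mass 14, power 20, value 69
- spectrometer+drill+seismometer: mass 13, power 16, value 64
Best: 71 sci.

71 sci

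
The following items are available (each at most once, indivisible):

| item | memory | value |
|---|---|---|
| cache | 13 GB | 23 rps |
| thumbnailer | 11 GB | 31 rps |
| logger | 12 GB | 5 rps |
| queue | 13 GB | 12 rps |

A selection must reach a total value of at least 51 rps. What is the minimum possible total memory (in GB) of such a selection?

24

Subsets with value ≥ 51, sorted by total memory:
- cache+thumbnailer: memory 24, value 54
- cache+thumbnailer+logger: memory 36, value 59
- cache+thumbnailer+queue: memory 37, value 66
- cache+thumbnailer+logger+queue: memory 49, value 71
Minimum memory: 24 GB.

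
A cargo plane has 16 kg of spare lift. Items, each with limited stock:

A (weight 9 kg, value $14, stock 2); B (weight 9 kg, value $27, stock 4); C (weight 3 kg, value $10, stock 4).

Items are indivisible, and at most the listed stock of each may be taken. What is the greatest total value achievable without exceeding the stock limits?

$47

Top feasible selections:
- 1×B + 2×C: weight 15, value 47
- 4×C: weight 12, value 40
- 1×B + 1×C: weight 12, value 37
- 1×A + 2×C: weight 15, value 34
Best: $47.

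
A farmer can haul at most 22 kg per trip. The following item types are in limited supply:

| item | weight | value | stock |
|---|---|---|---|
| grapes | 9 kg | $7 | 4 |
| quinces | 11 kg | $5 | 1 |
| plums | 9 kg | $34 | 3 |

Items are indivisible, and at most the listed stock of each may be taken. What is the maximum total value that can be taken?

Top feasible selections:
- 2×plums: weight 18, value 68
- 1×grapes + 1×plums: weight 18, value 41
Best: $68.

$68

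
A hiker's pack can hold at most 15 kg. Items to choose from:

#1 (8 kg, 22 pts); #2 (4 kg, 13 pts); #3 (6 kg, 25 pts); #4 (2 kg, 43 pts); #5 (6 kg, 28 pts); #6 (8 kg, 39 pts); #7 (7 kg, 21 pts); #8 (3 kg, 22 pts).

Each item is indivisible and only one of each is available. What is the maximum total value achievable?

Check high-value combinations within 15 kg:
- #2+#4+#5+#8: weight 4+2+6+3=15, value 13+43+28+22=106
- #4+#6+#8: weight 2+8+3=13, value 43+39+22=104
- #2+#3+#4+#8: weight 4+6+2+3=15, value 13+25+43+22=103
Best: 106 pts.

106 pts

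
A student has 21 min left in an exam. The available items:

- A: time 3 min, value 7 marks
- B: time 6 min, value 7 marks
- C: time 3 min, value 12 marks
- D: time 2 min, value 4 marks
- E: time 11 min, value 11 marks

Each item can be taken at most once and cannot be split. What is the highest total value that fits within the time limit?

Check high-value combinations within 21 min:
- A+C+D+E: time 3+3+2+11=19, value 7+12+4+11=34
- A+B+C+D: time 3+6+3+2=14, value 7+7+12+4=30
- A+C+E: time 3+3+11=17, value 7+12+11=30
Best: 34 marks.

34 marks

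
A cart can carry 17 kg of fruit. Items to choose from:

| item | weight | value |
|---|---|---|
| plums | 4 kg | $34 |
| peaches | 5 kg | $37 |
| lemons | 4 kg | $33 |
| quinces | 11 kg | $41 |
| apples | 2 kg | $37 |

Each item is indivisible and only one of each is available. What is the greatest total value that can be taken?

$141

This is a 0/1 knapsack; check combinations near the capacity.
- plums+peaches+lemons+apples: weight 4+5+4+2=15, value 34+37+33+37=141
- plums+quinces+apples: weight 4+11+2=17, value 34+41+37=112
- lemons+quinces+apples: weight 4+11+2=17, value 33+41+37=111
Best: $141.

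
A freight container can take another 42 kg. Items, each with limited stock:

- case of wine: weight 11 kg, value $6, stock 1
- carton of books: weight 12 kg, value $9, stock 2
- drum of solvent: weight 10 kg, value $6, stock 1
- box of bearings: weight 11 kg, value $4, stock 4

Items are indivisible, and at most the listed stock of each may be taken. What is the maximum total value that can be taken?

Best selections within weight 42 and stock limits:
- 2×carton of books + 1×drum of solvent: weight 34, value 24
- 1×case of wine + 2×carton of books: weight 35, value 24
- 2×carton of books + 1×box of bearings: weight 35, value 22
Best: $24.

$24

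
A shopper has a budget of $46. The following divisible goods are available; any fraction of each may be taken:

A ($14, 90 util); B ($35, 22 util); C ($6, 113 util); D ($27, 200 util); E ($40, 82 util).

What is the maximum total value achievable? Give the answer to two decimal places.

396.57

Take in order of value per unit:
- C (113/6 per unit): all 6 → value 113, running total 113.00
- D (200/27 per unit): all 27 → value 200, running total 313.00
- A (90/14 per unit): 13 of 14 → value 13×90/14 = 83.5714, running total 396.57
Total 396.57.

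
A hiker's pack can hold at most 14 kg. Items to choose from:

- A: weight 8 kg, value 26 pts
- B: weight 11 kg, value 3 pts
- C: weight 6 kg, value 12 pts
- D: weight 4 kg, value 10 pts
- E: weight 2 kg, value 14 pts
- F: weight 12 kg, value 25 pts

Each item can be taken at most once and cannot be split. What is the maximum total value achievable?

50 pts

Check high-value combinations within 14 kg:
- A+D+E: weight 8+4+2=14, value 26+10+14=50
- A+E: weight 8+2=10, value 26+14=40
- E+F: weight 2+12=14, value 14+25=39
- A+C: weight 8+6=14, value 26+12=38
Best: 50 pts.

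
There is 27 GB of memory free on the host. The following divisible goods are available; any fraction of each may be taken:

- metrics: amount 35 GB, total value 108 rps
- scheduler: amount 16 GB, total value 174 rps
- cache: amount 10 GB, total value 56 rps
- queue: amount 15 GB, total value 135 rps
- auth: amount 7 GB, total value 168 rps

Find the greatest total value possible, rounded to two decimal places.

378.00

Take in order of value per unit:
- auth (168/7 per unit): all 7 → value 168, running total 168.00
- scheduler (174/16 per unit): all 16 → value 174, running total 342.00
- queue (135/15 per unit): 4 of 15 → value 4×135/15 = 36.0000, running total 378.00
Total 378.00.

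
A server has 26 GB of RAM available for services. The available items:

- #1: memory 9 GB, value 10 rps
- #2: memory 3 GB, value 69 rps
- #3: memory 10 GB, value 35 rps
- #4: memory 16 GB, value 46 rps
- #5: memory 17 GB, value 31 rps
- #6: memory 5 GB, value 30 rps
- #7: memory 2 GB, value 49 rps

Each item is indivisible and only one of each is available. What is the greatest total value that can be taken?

Check high-value combinations within 26 GB:
- #2+#4+#6+#7: memory 3+16+5+2=26, value 69+46+30+49=194
- #2+#3+#6+#7: memory 3+10+5+2=20, value 69+35+30+49=183
- #2+#4+#7: memory 3+16+2=21, value 69+46+49=164
Best: 194 rps.

194 rps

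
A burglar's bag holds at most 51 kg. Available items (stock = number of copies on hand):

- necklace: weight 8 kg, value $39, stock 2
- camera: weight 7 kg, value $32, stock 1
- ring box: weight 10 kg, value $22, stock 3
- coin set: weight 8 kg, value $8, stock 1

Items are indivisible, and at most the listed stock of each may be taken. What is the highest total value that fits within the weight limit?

Top feasible selections:
- 2×necklace + 1×camera + 2×ring box + 1×coin set: weight 51, value 162
- 2×necklace + 1×camera + 2×ring box: weight 43, value 154
- 2×necklace + 3×ring box: weight 46, value 144
Best: $162.

$162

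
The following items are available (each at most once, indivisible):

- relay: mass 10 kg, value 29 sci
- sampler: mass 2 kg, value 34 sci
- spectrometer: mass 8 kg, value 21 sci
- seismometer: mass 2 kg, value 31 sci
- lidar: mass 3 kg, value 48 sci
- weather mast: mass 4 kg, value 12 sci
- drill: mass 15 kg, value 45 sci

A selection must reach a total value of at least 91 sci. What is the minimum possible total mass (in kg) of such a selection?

Subsets with value ≥ 91, sorted by total mass:
- sampler+seismometer+lidar: mass 7, value 113
- sampler+lidar+weather mast: mass 9, value 94
- seismometer+lidar+weather mast: mass 9, value 91
- sampler+seismometer+lidar+weather mast: mass 11, value 125
Minimum mass: 7 kg.

7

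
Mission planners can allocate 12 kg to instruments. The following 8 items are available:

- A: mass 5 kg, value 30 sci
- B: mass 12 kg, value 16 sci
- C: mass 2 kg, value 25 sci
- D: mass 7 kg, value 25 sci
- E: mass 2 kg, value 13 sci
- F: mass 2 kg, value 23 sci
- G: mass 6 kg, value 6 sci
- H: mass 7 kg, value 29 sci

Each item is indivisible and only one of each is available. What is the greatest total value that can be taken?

91 sci

Check high-value combinations within 12 kg:
- A+C+E+F: mass 5+2+2+2=11, value 30+25+13+23=91
- A+C+F: mass 5+2+2=9, value 30+25+23=78
- C+F+H: mass 2+2+7=11, value 25+23+29=77
Best: 91 sci.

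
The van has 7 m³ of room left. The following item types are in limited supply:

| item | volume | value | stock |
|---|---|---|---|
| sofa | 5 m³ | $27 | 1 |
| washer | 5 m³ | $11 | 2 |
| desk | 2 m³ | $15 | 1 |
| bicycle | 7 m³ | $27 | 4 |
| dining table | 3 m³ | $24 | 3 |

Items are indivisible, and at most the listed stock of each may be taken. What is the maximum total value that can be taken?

Top feasible selections:
- 2×dining table: volume 6, value 48
- 1×sofa + 1×desk: volume 7, value 42
Best: $48.

$48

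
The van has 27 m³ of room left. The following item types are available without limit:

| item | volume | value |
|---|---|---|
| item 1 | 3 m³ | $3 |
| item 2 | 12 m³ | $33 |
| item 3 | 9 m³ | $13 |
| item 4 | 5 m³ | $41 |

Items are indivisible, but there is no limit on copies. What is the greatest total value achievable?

Best value-per-unit is item 4 at 41/5, and filling with it alone uses volume 5×5=25. No mix of the others beats 5×41 = 205.

$205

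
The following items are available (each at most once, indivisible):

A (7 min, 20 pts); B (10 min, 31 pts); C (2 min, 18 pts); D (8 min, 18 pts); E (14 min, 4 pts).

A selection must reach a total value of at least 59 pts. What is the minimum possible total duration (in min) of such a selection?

Subsets with value ≥ 59, sorted by total duration:
- A+B+C: duration 19, value 69
- B+C+D: duration 20, value 67
Minimum duration: 19 min.

19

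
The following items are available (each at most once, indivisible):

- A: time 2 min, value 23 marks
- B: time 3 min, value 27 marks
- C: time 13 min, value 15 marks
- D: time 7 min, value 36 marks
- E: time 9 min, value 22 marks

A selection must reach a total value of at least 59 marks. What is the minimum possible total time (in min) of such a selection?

Subsets with value ≥ 59, sorted by total time:
- A+D: time 9, value 59
- B+D: time 10, value 63
- A+B+D: time 12, value 86
Minimum time: 9 min.

9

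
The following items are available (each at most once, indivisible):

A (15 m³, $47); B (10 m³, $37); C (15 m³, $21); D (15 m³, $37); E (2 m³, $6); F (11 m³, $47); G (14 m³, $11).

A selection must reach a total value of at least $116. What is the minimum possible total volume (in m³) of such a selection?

Subsets with value ≥ 116, sorted by total volume:
- A+B+F: volume 36, value 131
- B+D+F: volume 36, value 121
Minimum volume: 36 m³.

36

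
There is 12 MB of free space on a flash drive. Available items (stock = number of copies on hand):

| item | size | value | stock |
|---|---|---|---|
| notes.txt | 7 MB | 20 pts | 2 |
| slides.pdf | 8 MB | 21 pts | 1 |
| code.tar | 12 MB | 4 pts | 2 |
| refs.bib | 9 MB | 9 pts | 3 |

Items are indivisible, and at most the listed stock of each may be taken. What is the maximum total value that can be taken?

21 pts

Top feasible selections:
- 1×slides.pdf: size 8, value 21
- 1×notes.txt: size 7, value 20
Best: 21 pts.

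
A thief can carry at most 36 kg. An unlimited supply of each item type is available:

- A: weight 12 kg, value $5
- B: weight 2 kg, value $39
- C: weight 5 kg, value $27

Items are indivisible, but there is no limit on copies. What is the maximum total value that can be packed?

$702

Best value-per-unit is B at 39/2, and filling with it alone uses weight 18×2=36. No mix of the others beats 18×39 = 702.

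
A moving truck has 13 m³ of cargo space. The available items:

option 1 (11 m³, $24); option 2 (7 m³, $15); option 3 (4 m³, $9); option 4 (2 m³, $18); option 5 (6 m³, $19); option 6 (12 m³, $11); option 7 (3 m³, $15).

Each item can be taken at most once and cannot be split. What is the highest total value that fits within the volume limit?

Check high-value combinations within 13 m³:
- option 4+option 5+option 7: volume 2+6+3=11, value 18+19+15=52
- option 2+option 4+option 7: volume 7+2+3=12, value 15+18+15=48
- option 3+option 4+option 5: volume 4+2+6=12, value 9+18+19=46
Best: $52.

$52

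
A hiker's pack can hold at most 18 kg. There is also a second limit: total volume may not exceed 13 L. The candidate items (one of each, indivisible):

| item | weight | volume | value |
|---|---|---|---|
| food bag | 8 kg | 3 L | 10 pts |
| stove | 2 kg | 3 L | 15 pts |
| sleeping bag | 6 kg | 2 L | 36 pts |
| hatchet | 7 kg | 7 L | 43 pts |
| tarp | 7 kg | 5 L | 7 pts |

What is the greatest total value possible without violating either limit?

94 pts

Feasible sets respecting both limits:
- stove+sleeping bag+hatchet: weight 15, volume 12, value 94
- sleeping bag+hatchet: weight 13, volume 9, value 79
- food bag+stove+hatchet: weight 17, volume 13, value 68
Best: 94 pts.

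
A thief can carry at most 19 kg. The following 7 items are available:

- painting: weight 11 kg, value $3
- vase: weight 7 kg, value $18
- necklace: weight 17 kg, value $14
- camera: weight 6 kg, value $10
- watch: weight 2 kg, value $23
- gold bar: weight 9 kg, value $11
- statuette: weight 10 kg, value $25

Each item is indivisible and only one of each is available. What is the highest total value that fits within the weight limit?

$66

Check high-value combinations within 19 kg:
- vase+watch+statuette: weight 7+2+10=19, value 18+23+25=66
- camera+watch+statuette: weight 6+2+10=18, value 10+23+25=58
- vase+watch+gold bar: weight 7+2+9=18, value 18+23+11=52
Best: $66.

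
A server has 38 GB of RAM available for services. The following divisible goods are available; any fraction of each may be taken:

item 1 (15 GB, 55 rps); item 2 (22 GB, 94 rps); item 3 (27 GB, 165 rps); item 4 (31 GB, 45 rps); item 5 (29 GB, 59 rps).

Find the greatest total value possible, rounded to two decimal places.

Take in order of value per unit:
- item 3 (165/27 per unit): all 27 → value 165, running total 165.00
- item 2 (94/22 per unit): 11 of 22 → value 11×94/22 = 47.0000, running total 212.00
Total 212.00.

212.00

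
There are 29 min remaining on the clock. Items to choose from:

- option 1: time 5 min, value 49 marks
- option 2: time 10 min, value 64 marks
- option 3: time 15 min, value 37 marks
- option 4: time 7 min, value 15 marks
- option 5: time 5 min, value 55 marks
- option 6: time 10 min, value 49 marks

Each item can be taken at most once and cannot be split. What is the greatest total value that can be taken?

183 marks

Check high-value combinations within 29 min:
- option 1+option 2+option 4+option 5: time 5+10+7+5=27, value 49+64+15+55=183
- option 1+option 2+option 5: time 5+10+5=20, value 49+64+55=168
- option 2+option 5+option 6: time 10+5+10=25, value 64+55+49=168
- option 1+option 4+option 5+option 6: time 5+7+5+10=27, value 49+15+55+49=168
- option 1+option 2+option 6: time 5+10+10=25, value 49+64+49=162
Best: 183 marks.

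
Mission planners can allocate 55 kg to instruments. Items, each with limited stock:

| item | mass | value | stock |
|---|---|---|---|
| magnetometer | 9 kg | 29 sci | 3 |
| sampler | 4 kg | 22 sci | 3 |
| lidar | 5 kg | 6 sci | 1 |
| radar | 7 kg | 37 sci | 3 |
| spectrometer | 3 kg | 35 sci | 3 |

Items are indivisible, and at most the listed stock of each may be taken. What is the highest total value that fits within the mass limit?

311 sci

Top feasible selections:
- 1×magnetometer + 3×sampler + 3×radar + 3×spectrometer: mass 51, value 311
- 2×magnetometer + 3×sampler + 2×radar + 3×spectrometer: mass 53, value 303
Best: 311 sci.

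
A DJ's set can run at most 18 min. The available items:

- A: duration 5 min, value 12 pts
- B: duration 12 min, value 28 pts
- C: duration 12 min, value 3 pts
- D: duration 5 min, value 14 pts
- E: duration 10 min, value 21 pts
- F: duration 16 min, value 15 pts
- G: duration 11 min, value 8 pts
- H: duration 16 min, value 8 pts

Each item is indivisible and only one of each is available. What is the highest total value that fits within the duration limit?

42 pts

This is a 0/1 knapsack; check combinations near the capacity.
- B+D: duration 12+5=17, value 28+14=42
- A+B: duration 5+12=17, value 12+28=40
- D+E: duration 5+10=15, value 14+21=35
- A+E: duration 5+10=15, value 12+21=33
Best: 42 pts.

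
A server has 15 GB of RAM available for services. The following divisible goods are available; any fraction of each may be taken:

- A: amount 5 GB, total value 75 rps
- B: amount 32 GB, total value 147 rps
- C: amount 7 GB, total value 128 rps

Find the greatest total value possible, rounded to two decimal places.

216.78

Take in order of value per unit:
- C (128/7 per unit): all 7 → value 128, running total 128.00
- A (75/5 per unit): all 5 → value 75, running total 203.00
- B (147/32 per unit): 3 of 32 → value 3×147/32 = 13.7813, running total 216.78
Total 216.78.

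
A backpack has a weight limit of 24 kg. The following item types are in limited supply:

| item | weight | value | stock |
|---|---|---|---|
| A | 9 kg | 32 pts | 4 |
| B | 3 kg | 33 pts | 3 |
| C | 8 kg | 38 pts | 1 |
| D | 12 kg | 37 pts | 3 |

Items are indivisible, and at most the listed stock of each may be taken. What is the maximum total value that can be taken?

Best selections within weight 24 and stock limits:
- 3×B + 1×C: weight 17, value 137
- 3×B + 1×D: weight 21, value 136
- 1×A + 2×B + 1×C: weight 23, value 136
- 1×A + 3×B: weight 18, value 131
Best: 137 pts.

137 pts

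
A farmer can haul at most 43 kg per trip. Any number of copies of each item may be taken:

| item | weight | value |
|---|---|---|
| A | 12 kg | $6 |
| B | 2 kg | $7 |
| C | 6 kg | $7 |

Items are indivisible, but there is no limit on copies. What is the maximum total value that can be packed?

$147

Best value-per-unit is B at 7/2, and filling with it alone uses weight 21×2=42. No mix of the others beats 21×7 = 147.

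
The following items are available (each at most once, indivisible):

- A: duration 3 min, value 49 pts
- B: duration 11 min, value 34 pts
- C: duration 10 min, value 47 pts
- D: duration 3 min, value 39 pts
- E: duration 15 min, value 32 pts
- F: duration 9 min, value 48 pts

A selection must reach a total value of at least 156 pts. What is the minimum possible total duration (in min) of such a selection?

25

Subsets with value ≥ 156, sorted by total duration:
- A+C+D+F: duration 25, value 183
- A+B+D+F: duration 26, value 170
Minimum duration: 25 min.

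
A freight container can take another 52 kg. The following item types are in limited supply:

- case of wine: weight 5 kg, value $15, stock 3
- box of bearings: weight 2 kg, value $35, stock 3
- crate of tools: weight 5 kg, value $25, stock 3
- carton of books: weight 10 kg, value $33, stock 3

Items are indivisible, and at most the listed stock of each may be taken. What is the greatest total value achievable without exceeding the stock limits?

Best selections within weight 52 and stock limits:
- 3×box of bearings + 3×crate of tools + 3×carton of books: weight 51, value 279
- 2×case of wine + 3×box of bearings + 3×crate of tools + 2×carton of books: weight 51, value 276
Best: $279.

$279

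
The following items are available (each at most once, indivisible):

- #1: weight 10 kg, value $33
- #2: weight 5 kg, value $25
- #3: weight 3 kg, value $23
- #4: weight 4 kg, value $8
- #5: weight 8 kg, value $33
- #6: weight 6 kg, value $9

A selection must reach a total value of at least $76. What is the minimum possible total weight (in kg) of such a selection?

16

Subsets with value ≥ 76, sorted by total weight:
- #2+#3+#5: weight 16, value 81
- #1+#2+#3: weight 18, value 81
- #2+#3+#4+#5: weight 20, value 89
- #1+#3+#5: weight 21, value 89
Minimum weight: 16 kg.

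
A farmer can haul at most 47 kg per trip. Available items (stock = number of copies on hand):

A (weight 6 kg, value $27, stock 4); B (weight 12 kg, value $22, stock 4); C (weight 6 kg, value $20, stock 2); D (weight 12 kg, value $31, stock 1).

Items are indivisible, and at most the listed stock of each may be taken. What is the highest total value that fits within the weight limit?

$159

Best selections within weight 47 and stock limits:
- 4×A + 1×C + 1×D: weight 42, value 159
- 3×A + 2×C + 1×D: weight 42, value 152
Best: $159.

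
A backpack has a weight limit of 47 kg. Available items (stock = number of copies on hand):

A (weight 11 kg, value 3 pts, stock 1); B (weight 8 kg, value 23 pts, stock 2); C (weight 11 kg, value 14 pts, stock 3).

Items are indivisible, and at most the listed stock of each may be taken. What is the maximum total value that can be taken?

Top feasible selections:
- 2×B + 2×C: weight 38, value 74
- 1×B + 3×C: weight 41, value 65
- 1×A + 2×B + 1×C: weight 38, value 63
- 2×B + 1×C: weight 27, value 60
Best: 74 pts.

74 pts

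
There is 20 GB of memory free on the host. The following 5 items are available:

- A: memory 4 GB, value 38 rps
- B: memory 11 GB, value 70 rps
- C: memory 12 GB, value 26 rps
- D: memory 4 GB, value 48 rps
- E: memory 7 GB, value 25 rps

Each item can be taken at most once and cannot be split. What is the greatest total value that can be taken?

This is a 0/1 knapsack; check combinations near the capacity.
- A+B+D: memory 4+11+4=19, value 38+70+48=156
- B+D: memory 11+4=15, value 70+48=118
- A+C+D: memory 4+12+4=20, value 38+26+48=112
- A+D+E: memory 4+4+7=15, value 38+48+25=111
- A+B: memory 4+11=15, value 38+70=108
Best: 156 rps.

156 rps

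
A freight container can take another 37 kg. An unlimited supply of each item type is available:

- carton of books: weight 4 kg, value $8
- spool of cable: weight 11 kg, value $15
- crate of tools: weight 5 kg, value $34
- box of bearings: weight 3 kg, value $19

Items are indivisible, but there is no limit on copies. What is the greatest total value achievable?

Best value-per-unit is crate of tools at 34/5; filling with it alone gives 7×34 = 238.
Optimal mix: 5×crate of tools + 4×box of bearings → weight 37, value 246.

$246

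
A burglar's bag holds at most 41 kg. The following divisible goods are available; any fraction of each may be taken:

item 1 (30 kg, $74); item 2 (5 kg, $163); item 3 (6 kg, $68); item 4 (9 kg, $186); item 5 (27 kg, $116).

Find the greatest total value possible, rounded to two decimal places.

Take in order of value per unit:
- item 2 (163/5 per unit): all 5 → value 163, running total 163.00
- item 4 (186/9 per unit): all 9 → value 186, running total 349.00
- item 3 (68/6 per unit): all 6 → value 68, running total 417.00
- item 5 (116/27 per unit): 21 of 27 → value 21×116/27 = 90.2222, running total 507.22
Total 507.22.

507.22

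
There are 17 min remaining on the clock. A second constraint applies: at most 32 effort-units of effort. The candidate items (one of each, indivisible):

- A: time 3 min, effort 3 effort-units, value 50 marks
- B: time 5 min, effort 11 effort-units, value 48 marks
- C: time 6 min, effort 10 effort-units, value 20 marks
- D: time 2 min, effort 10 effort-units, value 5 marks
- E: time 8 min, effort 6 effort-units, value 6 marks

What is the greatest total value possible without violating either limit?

118 marks

Feasible sets respecting both limits:
- A+B+C: time 14, effort 24, value 118
- A+B+E: time 16, effort 20, value 104
- A+B+D: time 10, effort 24, value 103
Best: 118 marks.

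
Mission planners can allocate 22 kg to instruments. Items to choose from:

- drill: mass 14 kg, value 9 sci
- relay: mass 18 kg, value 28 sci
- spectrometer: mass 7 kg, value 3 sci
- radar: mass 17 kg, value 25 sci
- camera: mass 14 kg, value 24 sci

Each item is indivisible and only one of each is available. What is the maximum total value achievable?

Check high-value combinations within 22 kg:
- relay: mass 18, value 28
- spectrometer+camera: mass 7+14=21, value 3+24=27
- radar: mass 17, value 25
- camera: mass 14, value 24
Best: 28 sci.

28 sci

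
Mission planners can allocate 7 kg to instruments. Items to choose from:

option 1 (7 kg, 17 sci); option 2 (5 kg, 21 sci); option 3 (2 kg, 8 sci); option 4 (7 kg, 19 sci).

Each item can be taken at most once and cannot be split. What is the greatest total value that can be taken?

Check high-value combinations within 7 kg:
- option 2+option 3: mass 5+2=7, value 21+8=29
- option 2: mass 5, value 21
- option 4: mass 7, value 19
- option 1: mass 7, value 17
Best: 29 sci.

29 sci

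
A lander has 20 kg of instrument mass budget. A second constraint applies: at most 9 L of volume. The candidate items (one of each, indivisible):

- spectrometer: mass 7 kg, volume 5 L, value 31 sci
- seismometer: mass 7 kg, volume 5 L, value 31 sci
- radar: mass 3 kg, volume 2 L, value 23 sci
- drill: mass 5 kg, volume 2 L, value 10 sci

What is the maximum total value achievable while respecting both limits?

64 sci

Feasible sets respecting both limits:
- spectrometer+radar+drill: mass 15, volume 9, value 64
- seismometer+radar+drill: mass 15, volume 9, value 64
- spectrometer+radar: mass 10, volume 7, value 54
- seismometer+radar: mass 10, volume 7, value 54
Best: 64 sci.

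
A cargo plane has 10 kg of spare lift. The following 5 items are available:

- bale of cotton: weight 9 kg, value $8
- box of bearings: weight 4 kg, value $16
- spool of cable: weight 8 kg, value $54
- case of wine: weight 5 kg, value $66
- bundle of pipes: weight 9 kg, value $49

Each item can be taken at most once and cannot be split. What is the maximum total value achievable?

This is a 0/1 knapsack; check combinations near the capacity.
- box of bearings+case of wine: weight 4+5=9, value 16+66=82
- case of wine: weight 5, value 66
- spool of cable: weight 8, value 54
- bundle of pipes: weight 9, value 49
Best: $82.

$82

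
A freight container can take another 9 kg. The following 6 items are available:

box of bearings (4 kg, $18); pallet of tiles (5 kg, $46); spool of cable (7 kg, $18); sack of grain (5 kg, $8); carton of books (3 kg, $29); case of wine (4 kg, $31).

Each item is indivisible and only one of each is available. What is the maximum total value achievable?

Check high-value combinations within 9 kg:
- pallet of tiles+case of wine: weight 5+4=9, value 46+31=77
- pallet of tiles+carton of books: weight 5+3=8, value 46+29=75
- box of bearings+pallet of tiles: weight 4+5=9, value 18+46=64
Best: $77.

$77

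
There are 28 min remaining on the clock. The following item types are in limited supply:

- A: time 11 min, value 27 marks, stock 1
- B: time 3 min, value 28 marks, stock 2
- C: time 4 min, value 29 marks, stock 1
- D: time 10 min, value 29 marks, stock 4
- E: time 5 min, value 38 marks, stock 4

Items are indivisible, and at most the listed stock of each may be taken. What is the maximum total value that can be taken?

Best selections within time 28 and stock limits:
- 1×B + 1×C + 4×E: time 27, value 209
- 2×B + 4×E: time 26, value 208
- 2×B + 1×C + 3×E: time 25, value 199
Best: 209 marks.

209 marks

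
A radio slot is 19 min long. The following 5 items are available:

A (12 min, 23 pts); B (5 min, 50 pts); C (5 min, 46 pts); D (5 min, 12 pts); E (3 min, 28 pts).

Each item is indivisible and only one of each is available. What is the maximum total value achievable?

136 pts

This is a 0/1 knapsack; check combinations near the capacity.
- B+C+D+E: duration 5+5+5+3=18, value 50+46+12+28=136
- B+C+E: duration 5+5+3=13, value 50+46+28=124
- B+C+D: duration 5+5+5=15, value 50+46+12=108
- B+C: duration 5+5=10, value 50+46=96
- B+D+E: duration 5+5+3=13, value 50+12+28=90
Best: 136 pts.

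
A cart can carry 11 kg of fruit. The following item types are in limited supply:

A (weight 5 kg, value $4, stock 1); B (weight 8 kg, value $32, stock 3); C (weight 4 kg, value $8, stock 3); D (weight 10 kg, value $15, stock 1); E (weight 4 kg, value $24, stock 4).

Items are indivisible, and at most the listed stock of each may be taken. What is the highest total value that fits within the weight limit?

$48

Top feasible selections:
- 2×E: weight 8, value 48
- 1×C + 1×E: weight 8, value 32
Best: $48.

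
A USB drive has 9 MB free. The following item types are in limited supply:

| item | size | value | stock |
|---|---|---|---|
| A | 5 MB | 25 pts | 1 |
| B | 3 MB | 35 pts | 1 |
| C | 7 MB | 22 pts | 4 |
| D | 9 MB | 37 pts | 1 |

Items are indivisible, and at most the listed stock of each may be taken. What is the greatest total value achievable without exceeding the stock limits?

Top feasible selections:
- 1×A + 1×B: size 8, value 60
- 1×D: size 9, value 37
- 1×B: size 3, value 35
- 1×A: size 5, value 25
Best: 60 pts.

60 pts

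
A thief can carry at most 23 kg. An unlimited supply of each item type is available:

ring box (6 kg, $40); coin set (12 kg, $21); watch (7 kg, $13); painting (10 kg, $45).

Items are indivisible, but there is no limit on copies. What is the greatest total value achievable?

Best value-per-unit is ring box at 40/6; filling with it alone gives 3×40 = 120.
Optimal mix: 2×ring box + 1×painting → weight 22, value 125.

$125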